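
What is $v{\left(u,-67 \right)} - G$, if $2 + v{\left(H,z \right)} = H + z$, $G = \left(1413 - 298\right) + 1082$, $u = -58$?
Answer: $-2324$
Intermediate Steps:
$G = 2197$ ($G = 1115 + 1082 = 2197$)
$v{\left(H,z \right)} = -2 + H + z$ ($v{\left(H,z \right)} = -2 + \left(H + z\right) = -2 + H + z$)
$v{\left(u,-67 \right)} - G = \left(-2 - 58 - 67\right) - 2197 = -127 - 2197 = -2324$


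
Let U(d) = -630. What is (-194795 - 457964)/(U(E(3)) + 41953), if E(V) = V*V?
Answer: -652759/41323 ≈ -15.797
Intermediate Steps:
E(V) = V**2
(-194795 - 457964)/(U(E(3)) + 41953) = (-194795 - 457964)/(-630 + 41953) = -652759/41323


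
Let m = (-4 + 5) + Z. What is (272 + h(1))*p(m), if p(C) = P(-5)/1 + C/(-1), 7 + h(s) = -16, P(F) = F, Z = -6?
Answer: 0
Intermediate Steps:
h(s) = -23 (h(s) = -7 - 16 = -23)
m = -5 (m = (-4 + 5) - 6 = 1 - 6 = -5)
p(C) = -5 - C (p(C) = -5/1 + C/(-1) = -5*1 + C*(-1) = -5 - C)
(272 + h(1))*p(m) = (272 - 23)*(-5 - 1*(-5)) = 249*(-5 + 5) = 249*0 = 0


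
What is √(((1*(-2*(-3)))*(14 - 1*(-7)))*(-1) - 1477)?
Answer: I*√1603 ≈ 40.037*I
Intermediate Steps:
√(((1*(-2*(-3)))*(14 - 1*(-7)))*(-1) - 1477) = √(((1*6)*(14 + 7))*(-1) - 1477) = √((6*21)*(-1) - 1477) = √(126*(-1) - 1477) = √(-126 - 1477) = √(-1603) = I*√1603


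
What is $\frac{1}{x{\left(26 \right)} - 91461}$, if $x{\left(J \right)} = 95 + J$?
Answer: $- \frac{1}{91340} \approx -1.0948 \cdot 10^{-5}$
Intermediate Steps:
$\frac{1}{x{\left(26 \right)} - 91461} = \frac{1}{\left(95 + 26\right) - 91461} = \frac{1}{121 - 91461} = \frac{1}{-91340} = - \frac{1}{91340}$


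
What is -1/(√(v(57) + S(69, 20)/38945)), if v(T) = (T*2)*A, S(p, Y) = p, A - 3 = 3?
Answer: -√1037434396305/26638449 ≈ -0.038236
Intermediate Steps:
A = 6 (A = 3 + 3 = 6)
v(T) = 12*T (v(T) = (T*2)*6 = (2*T)*6 = 12*T)
-1/(√(v(57) + S(69, 20)/38945)) = -1/(√(12*57 + 69/38945)) = -1/(√(684 + 69*(1/38945))) = -1/(√(684 + 69/38945)) = -1/(√(26638449/38945)) = -1/(√1037434396305/38945) = -√1037434396305/26638449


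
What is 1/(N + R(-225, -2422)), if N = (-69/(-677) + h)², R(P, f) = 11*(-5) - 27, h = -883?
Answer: 458329/357234006306 ≈ 1.2830e-6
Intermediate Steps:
R(P, f) = -82 (R(P, f) = -55 - 27 = -82)
N = 357271589284/458329 (N = (-69/(-677) - 883)² = (-69*(-1/677) - 883)² = (69/677 - 883)² = (-597722/677)² = 357271589284/458329 ≈ 7.7951e+5)
1/(N + R(-225, -2422)) = 1/(357271589284/458329 - 82) = 1/(357234006306/458329) = 458329/357234006306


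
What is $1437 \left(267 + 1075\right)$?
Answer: $1928454$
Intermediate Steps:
$1437 \left(267 + 1075\right) = 1437 \cdot 1342 = 1928454$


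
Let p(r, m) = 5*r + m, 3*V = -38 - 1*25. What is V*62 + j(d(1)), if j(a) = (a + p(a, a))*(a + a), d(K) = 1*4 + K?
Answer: -952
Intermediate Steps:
V = -21 (V = (-38 - 1*25)/3 = (-38 - 25)/3 = (1/3)*(-63) = -21)
p(r, m) = m + 5*r
d(K) = 4 + K
j(a) = 14*a**2 (j(a) = (a + (a + 5*a))*(a + a) = (a + 6*a)*(2*a) = (7*a)*(2*a) = 14*a**2)
V*62 + j(d(1)) = -21*62 + 14*(4 + 1)**2 = -1302 + 14*5**2 = -1302 + 14*25 = -1302 + 350 = -952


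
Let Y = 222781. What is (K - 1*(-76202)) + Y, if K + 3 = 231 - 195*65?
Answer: 286536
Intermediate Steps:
K = -12447 (K = -3 + (231 - 195*65) = -3 + (231 - 12675) = -3 - 12444 = -12447)
(K - 1*(-76202)) + Y = (-12447 - 1*(-76202)) + 222781 = (-12447 + 76202) + 222781 = 63755 + 222781 = 286536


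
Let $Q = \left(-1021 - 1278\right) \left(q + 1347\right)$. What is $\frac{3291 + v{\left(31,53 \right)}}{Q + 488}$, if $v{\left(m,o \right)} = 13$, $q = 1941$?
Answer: $- \frac{413}{944828} \approx -0.00043712$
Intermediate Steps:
$Q = -7559112$ ($Q = \left(-1021 - 1278\right) \left(1941 + 1347\right) = \left(-2299\right) 3288 = -7559112$)
$\frac{3291 + v{\left(31,53 \right)}}{Q + 488} = \frac{3291 + 13}{-7559112 + 488} = \frac{3304}{-7558624} = 3304 \left(- \frac{1}{7558624}\right) = - \frac{413}{944828}$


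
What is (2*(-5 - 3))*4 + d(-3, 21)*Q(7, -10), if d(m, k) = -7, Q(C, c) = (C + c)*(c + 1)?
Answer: -253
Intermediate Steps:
Q(C, c) = (1 + c)*(C + c) (Q(C, c) = (C + c)*(1 + c) = (1 + c)*(C + c))
(2*(-5 - 3))*4 + d(-3, 21)*Q(7, -10) = (2*(-5 - 3))*4 - 7*(7 - 10 + (-10)**2 + 7*(-10)) = (2*(-8))*4 - 7*(7 - 10 + 100 - 70) = -16*4 - 7*27 = -64 - 189 = -253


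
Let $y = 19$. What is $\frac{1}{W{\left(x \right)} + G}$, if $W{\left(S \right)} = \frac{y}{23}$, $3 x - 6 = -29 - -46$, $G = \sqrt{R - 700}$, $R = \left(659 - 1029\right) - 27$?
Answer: $\frac{437}{580674} - \frac{529 i \sqrt{1097}}{580674} \approx 0.00075257 - 0.030174 i$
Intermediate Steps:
$R = -397$ ($R = -370 - 27 = -397$)
$G = i \sqrt{1097}$ ($G = \sqrt{-397 - 700} = \sqrt{-1097} = i \sqrt{1097} \approx 33.121 i$)
$x = \frac{23}{3}$ ($x = 2 + \frac{-29 - -46}{3} = 2 + \frac{-29 + 46}{3} = 2 + \frac{1}{3} \cdot 17 = 2 + \frac{17}{3} = \frac{23}{3} \approx 7.6667$)
$W{\left(S \right)} = \frac{19}{23}$
$\frac{1}{W{\left(x \right)} + G} = \frac{1}{\frac{19}{23} + i \sqrt{1097}}$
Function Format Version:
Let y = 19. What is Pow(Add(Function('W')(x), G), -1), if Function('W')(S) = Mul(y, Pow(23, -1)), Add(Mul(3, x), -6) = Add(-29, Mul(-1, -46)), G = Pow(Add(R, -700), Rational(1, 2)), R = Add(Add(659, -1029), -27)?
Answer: Add(Rational(437, 580674), Mul(Rational(-529, 580674), I, Pow(1097, Rational(1, 2)))) ≈ Add(0.00075257, Mul(-0.030174, I))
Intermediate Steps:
R = -397 (R = Add(-370, -27) = -397)
G = Mul(I, Pow(1097, Rational(1, 2))) (G = Pow(Add(-397, -700), Rational(1, 2)) = Pow(-1097, Rational(1, 2)) = Mul(I, Pow(1097, Rational(1, 2))) ≈ Mul(33.121, I))
x = Rational(23, 3) (x = Add(2, Mul(Rational(1, 3), Add(-29, Mul(-1, -46)))) = Add(2, Mul(Rational(1, 3), Add(-29, 46))) = Add(2, Mul(Rational(1, 3), 17)) = Add(2, Rational(17, 3)) = Rational(23, 3) ≈ 7.6667)
Function('W')(S) = Rational(19, 23) (Function('W')(S) = Mul(19, Pow(23, -1)) = Mul(19, Rational(1, 23)) = Rational(19, 23))
Pow(Add(Function('W')(x), G), -1) = Pow(Add(Rational(19, 23), Mul(I, Pow(1097, Rational(1, 2)))), -1)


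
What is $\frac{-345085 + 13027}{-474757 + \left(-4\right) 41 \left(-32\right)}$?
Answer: $\frac{110686}{156503} \approx 0.70724$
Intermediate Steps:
$\frac{-345085 + 13027}{-474757 + \left(-4\right) 41 \left(-32\right)} = - \frac{332058}{-474757 - -5248} = - \frac{332058}{-474757 + 5248} = - \frac{332058}{-469509} = \left(-332058\right) \left(- \frac{1}{469509}\right) = \frac{110686}{156503}$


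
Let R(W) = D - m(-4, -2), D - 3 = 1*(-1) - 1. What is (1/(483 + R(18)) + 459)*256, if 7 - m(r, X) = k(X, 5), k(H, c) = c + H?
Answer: 1762568/15 ≈ 1.1750e+5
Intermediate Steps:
k(H, c) = H + c
m(r, X) = 2 - X (m(r, X) = 7 - (X + 5) = 7 - (5 + X) = 7 + (-5 - X) = 2 - X)
D = 1 (D = 3 + (1*(-1) - 1) = 3 + (-1 - 1) = 3 - 2 = 1)
R(W) = -3 (R(W) = 1 - (2 - 1*(-2)) = 1 - (2 + 2) = 1 - 1*4 = 1 - 4 = -3)
(1/(483 + R(18)) + 459)*256 = (1/(483 - 3) + 459)*256 = (1/480 + 459)*256 = (220321/480)*256 = 1762568/15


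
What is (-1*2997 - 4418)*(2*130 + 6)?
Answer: -1972390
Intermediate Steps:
(-1*2997 - 4418)*(2*130 + 6) = (-2997 - 4418)*(260 + 6) = -7415*266 = -1972390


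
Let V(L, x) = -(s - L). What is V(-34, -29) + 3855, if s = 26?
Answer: 3795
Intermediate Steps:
V(L, x) = -26 + L (V(L, x) = -(26 - L) = -26 + L)
V(-34, -29) + 3855 = (-26 - 34) + 3855 = -60 + 3855 = 3795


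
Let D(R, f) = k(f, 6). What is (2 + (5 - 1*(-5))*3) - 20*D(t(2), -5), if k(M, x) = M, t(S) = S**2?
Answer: 132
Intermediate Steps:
D(R, f) = f
(2 + (5 - 1*(-5))*3) - 20*D(t(2), -5) = (2 + (5 - 1*(-5))*3) - 20*(-5) = (2 + (5 + 5)*3) + 100 = (2 + 10*3) + 100 = (2 + 30) + 100 = 32 + 100 = 132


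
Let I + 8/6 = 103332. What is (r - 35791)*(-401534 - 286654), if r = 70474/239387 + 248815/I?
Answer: 456918974341747043127/18552013726 ≈ 2.4629e+10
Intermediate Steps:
I = 309992/3 (I = -4/3 + 103332 = 309992/3 ≈ 1.0333e+5)
r = 200535605423/74208054904 (r = 70474/239387 + 248815/(309992/3) = 70474*(1/239387) + 248815*(3/309992) = 70474/239387 + 746445/309992 = 200535605423/74208054904 ≈ 2.7023)
(r - 35791)*(-401534 - 286654) = (200535605423/74208054904 - 35791)*(-401534 - 286654) = -2655779957463641/74208054904*(-688188) = 456918974341747043127/18552013726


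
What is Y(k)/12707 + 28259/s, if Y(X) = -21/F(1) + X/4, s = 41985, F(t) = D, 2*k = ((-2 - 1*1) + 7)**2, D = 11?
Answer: 3950000228/5868537345 ≈ 0.67308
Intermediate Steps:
k = 8 (k = ((-2 - 1*1) + 7)**2/2 = ((-2 - 1) + 7)**2/2 = (-3 + 7)**2/2 = (1/2)*4**2 = (1/2)*16 = 8)
F(t) = 11
Y(X) = -21/11 + X/4
Y(k)/12707 + 28259/s = (-21/11 + (1/4)*8)/12707 + 28259/41985 = (-21/11 + 2)*(1/12707) + 28259*(1/41985) = (1/11)*(1/12707) + 28259/41985 = 1/139777 + 28259/41985 = 3950000228/5868537345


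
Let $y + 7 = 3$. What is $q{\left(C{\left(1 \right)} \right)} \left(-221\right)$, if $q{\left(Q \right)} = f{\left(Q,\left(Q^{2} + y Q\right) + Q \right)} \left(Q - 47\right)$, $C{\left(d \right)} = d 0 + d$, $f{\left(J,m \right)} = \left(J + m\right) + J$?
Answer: $0$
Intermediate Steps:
$y = -4$ ($y = -7 + 3 = -4$)
$f{\left(J,m \right)} = m + 2 J$
$C{\left(d \right)} = d$ ($C{\left(d \right)} = 0 + d = d$)
$q{\left(Q \right)} = \left(-47 + Q\right) \left(Q^{2} - Q\right)$ ($q{\left(Q \right)} = \left(\left(\left(Q^{2} - 4 Q\right) + Q\right) + 2 Q\right) \left(Q - 47\right) = \left(\left(Q^{2} - 3 Q\right) + 2 Q\right) \left(-47 + Q\right) = \left(Q^{2} - Q\right) \left(-47 + Q\right) = \left(-47 + Q\right) \left(Q^{2} - Q\right)$)
$q{\left(C{\left(1 \right)} \right)} \left(-221\right) = 1 \left(-1 + 1\right) \left(-47 + 1\right) \left(-221\right) = 1 \cdot 0 \left(-46\right) \left(-221\right) = 0 \left(-221\right) = 0$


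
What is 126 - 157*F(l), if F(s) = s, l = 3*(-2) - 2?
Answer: 1382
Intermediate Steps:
l = -8 (l = -6 - 2 = -8)
126 - 157*F(l) = 126 - 157*(-8) = 126 + 1256 = 1382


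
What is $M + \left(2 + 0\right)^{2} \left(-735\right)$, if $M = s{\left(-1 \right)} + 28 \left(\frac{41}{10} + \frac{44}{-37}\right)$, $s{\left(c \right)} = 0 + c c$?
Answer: $- \frac{528637}{185} \approx -2857.5$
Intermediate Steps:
$s{\left(c \right)} = c^{2}$ ($s{\left(c \right)} = 0 + c^{2} = c^{2}$)
$M = \frac{15263}{185}$ ($M = \left(-1\right)^{2} + 28 \left(\frac{41}{10} + \frac{44}{-37}\right) = 1 + 28 \left(41 \cdot \frac{1}{10} + 44 \left(- \frac{1}{37}\right)\right) = 1 + 28 \left(\frac{41}{10} - \frac{44}{37}\right) = 1 + 28 \cdot \frac{1077}{370} = 1 + \frac{15078}{185} = \frac{15263}{185} \approx 82.503$)
$M + \left(2 + 0\right)^{2} \left(-735\right) = \frac{15263}{185} + \left(2 + 0\right)^{2} \left(-735\right) = \frac{15263}{185} + 2^{2} \left(-735\right) = \frac{15263}{185} + 4 \left(-735\right) = \frac{15263}{185} - 2940 = - \frac{528637}{185}$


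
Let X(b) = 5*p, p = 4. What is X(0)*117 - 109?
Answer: 2231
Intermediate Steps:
X(b) = 20 (X(b) = 5*4 = 20)
X(0)*117 - 109 = 20*117 - 109 = 2340 - 109 = 2231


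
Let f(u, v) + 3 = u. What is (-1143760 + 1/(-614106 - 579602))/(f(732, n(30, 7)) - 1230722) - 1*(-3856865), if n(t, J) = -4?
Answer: 5662852982187824141/1468252484044 ≈ 3.8569e+6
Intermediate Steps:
f(u, v) = -3 + u
(-1143760 + 1/(-614106 - 579602))/(f(732, n(30, 7)) - 1230722) - 1*(-3856865) = (-1143760 + 1/(-614106 - 579602))/((-3 + 732) - 1230722) - 1*(-3856865) = (-1143760 + 1/(-1193708))/(729 - 1230722) + 3856865 = (-1143760 - 1/1193708)/(-1229993) + 3856865 = -1365315462081/1193708*(-1/1229993) + 3856865 = 1365315462081/1468252484044 + 3856865 = 5662852982187824141/1468252484044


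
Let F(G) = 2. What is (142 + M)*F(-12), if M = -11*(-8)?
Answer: 460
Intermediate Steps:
M = 88
(142 + M)*F(-12) = (142 + 88)*2 = 230*2 = 460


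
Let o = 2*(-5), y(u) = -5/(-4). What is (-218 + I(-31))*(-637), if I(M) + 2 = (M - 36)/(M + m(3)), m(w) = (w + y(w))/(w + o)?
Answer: 122828888/885 ≈ 1.3879e+5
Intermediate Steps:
y(u) = 5/4 (y(u) = -5*(-¼) = 5/4)
o = -10
m(w) = (5/4 + w)/(-10 + w) (m(w) = (w + 5/4)/(w - 10) = (5/4 + w)/(-10 + w))
I(M) = -2 + (-36 + M)/(-17/28 + M) (I(M) = -2 + (M - 36)/(M + (5/4 + 3)/(-10 + 3)) = -2 + (-36 + M)/(M + (17/4)/(-7)) = -2 + (-36 + M)/(M - ⅐*17/4) = -2 + (-36 + M)/(M - 17/28) = -2 + (-36 + M)/(-17/28 + M))
(-218 + I(-31))*(-637) = (-218 + 2*(-487 - 14*(-31))/(-17 + 28*(-31)))*(-637) = (-218 + 2*(-487 + 434)/(-17 - 868))*(-637) = (-218 + 2*(-53)/(-885))*(-637) = (-218 + 2*(-1/885)*(-53))*(-637) = (-218 + 106/885)*(-637) = -192824/885*(-637) = 122828888/885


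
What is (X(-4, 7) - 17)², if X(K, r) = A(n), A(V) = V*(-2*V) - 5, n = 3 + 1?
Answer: 2916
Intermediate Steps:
n = 4
A(V) = -5 - 2*V² (A(V) = -2*V² - 5 = -5 - 2*V²)
X(K, r) = -37 (X(K, r) = -5 - 2*4² = -5 - 2*16 = -5 - 32 = -37)
(X(-4, 7) - 17)² = (-37 - 17)² = (-54)² = 2916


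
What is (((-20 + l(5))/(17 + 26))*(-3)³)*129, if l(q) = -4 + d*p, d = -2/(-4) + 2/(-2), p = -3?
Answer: 3645/2 ≈ 1822.5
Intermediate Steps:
d = -½ (d = -2*(-¼) + 2*(-½) = ½ - 1 = -½ ≈ -0.50000)
l(q) = -5/2 (l(q) = -4 - ½*(-3) = -4 + 3/2 = -5/2)
(((-20 + l(5))/(17 + 26))*(-3)³)*129 = (((-20 - 5/2)/(17 + 26))*(-3)³)*129 = (-45/2/43*(-27))*129 = (-45/2*1/43*(-27))*129 = -45/86*(-27)*129 = (1215/86)*129 = 3645/2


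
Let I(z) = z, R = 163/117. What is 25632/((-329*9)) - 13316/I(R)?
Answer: -513037012/53627 ≈ -9566.8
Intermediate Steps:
R = 163/117 (R = 163*(1/117) = 163/117 ≈ 1.3932)
25632/((-329*9)) - 13316/I(R) = 25632/((-329*9)) - 13316/163/117 = 25632/(-2961) - 13316*117/163 = 25632*(-1/2961) - 1557972/163 = -2848/329 - 1557972/163 = -513037012/53627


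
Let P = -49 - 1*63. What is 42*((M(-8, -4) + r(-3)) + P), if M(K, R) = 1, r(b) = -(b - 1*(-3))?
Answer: -4662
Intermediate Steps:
r(b) = -3 - b (r(b) = -(b + 3) = -(3 + b) = -3 - b)
P = -112 (P = -49 - 63 = -112)
42*((M(-8, -4) + r(-3)) + P) = 42*((1 + (-3 - 1*(-3))) - 112) = 42*((1 + (-3 + 3)) - 112) = 42*((1 + 0) - 112) = 42*(1 - 112) = 42*(-111) = -4662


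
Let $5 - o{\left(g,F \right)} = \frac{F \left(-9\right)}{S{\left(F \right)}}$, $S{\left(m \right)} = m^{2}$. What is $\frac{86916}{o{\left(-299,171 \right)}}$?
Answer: $\frac{137617}{8} \approx 17202.0$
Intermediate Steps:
$o{\left(g,F \right)} = 5 + \frac{9}{F}$ ($o{\left(g,F \right)} = 5 - \frac{F \left(-9\right)}{F^{2}} = 5 - \frac{\left(-9\right) F}{F^{2}} = 5 - - \frac{9}{F} = 5 + \frac{9}{F}$)
$\frac{86916}{o{\left(-299,171 \right)}} = \frac{86916}{5 + \frac{9}{171}} = \frac{86916}{5 + 9 \cdot \frac{1}{171}} = \frac{86916}{5 + \frac{1}{19}} = \frac{86916}{\frac{96}{19}} = 86916 \cdot \frac{19}{96} = \frac{137617}{8}$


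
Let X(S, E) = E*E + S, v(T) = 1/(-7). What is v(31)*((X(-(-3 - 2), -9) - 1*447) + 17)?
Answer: 344/7 ≈ 49.143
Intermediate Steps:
v(T) = -1/7
X(S, E) = S + E**2 (X(S, E) = E**2 + S = S + E**2)
v(31)*((X(-(-3 - 2), -9) - 1*447) + 17) = -(((-(-3 - 2) + (-9)**2) - 1*447) + 17)/7 = -(((-1*(-5) + 81) - 447) + 17)/7 = -(((5 + 81) - 447) + 17)/7 = -((86 - 447) + 17)/7 = -(-361 + 17)/7 = -1/7*(-344) = 344/7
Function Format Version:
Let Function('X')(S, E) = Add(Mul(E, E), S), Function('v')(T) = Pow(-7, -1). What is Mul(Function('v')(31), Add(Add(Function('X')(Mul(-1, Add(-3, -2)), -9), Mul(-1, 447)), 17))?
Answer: Rational(344, 7) ≈ 49.143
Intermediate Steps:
Function('v')(T) = Rational(-1, 7)
Function('X')(S, E) = Add(S, Pow(E, 2)) (Function('X')(S, E) = Add(Pow(E, 2), S) = Add(S, Pow(E, 2)))
Mul(Function('v')(31), Add(Add(Function('X')(Mul(-1, Add(-3, -2)), -9), Mul(-1, 447)), 17)) = Mul(Rational(-1, 7), Add(Add(Add(Mul(-1, Add(-3, -2)), Pow(-9, 2)), Mul(-1, 447)), 17)) = Mul(Rational(-1, 7), Add(Add(Add(Mul(-1, -5), 81), -447), 17)) = Mul(Rational(-1, 7), Add(Add(Add(5, 81), -447), 17)) = Mul(Rational(-1, 7), Add(Add(86, -447), 17)) = Mul(Rational(-1, 7), Add(-361, 17)) = Mul(Rational(-1, 7), -344) = Rational(344, 7)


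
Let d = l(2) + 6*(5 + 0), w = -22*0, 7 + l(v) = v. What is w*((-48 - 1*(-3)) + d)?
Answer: 0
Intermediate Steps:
l(v) = -7 + v
w = 0
d = 25 (d = (-7 + 2) + 6*(5 + 0) = -5 + 6*5 = -5 + 30 = 25)
w*((-48 - 1*(-3)) + d) = 0*((-48 - 1*(-3)) + 25) = 0*((-48 + 3) + 25) = 0*(-45 + 25) = 0*(-20) = 0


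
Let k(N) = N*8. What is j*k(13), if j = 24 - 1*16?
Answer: 832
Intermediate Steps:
k(N) = 8*N
j = 8 (j = 24 - 16 = 8)
j*k(13) = 8*(8*13) = 8*104 = 832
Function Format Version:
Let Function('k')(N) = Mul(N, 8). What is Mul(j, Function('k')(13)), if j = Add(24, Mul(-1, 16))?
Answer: 832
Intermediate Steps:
Function('k')(N) = Mul(8, N)
j = 8 (j = Add(24, -16) = 8)
Mul(j, Function('k')(13)) = Mul(8, Mul(8, 13)) = Mul(8, 104) = 832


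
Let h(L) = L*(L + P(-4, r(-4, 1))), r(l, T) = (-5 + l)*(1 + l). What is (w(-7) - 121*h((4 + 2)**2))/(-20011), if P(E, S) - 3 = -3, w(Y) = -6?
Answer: 156822/20011 ≈ 7.8368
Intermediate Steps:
r(l, T) = (1 + l)*(-5 + l)
P(E, S) = 0 (P(E, S) = 3 - 3 = 0)
h(L) = L**2 (h(L) = L*(L + 0) = L*L = L**2)
(w(-7) - 121*h((4 + 2)**2))/(-20011) = (-6 - 121*(4 + 2)**4)/(-20011) = (-6 - 121*(6**2)**2)*(-1/20011) = (-6 - 121*36**2)*(-1/20011) = (-6 - 121*1296)*(-1/20011) = (-6 - 156816)*(-1/20011) = -156822*(-1/20011) = 156822/20011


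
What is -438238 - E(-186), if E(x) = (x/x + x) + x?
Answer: -437867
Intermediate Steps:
E(x) = 1 + 2*x (E(x) = (1 + x) + x = 1 + 2*x)
-438238 - E(-186) = -438238 - (1 + 2*(-186)) = -438238 - (1 - 372) = -438238 - 1*(-371) = -438238 + 371 = -437867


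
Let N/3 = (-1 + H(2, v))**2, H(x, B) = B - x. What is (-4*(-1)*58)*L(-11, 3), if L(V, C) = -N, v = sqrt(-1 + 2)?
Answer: -2784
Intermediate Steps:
v = 1 (v = sqrt(1) = 1)
N = 12 (N = 3*(-1 + (1 - 1*2))**2 = 3*(-1 + (1 - 2))**2 = 3*(-1 - 1)**2 = 3*(-2)**2 = 3*4 = 12)
L(V, C) = -12 (L(V, C) = -1*12 = -12)
(-4*(-1)*58)*L(-11, 3) = (-4*(-1)*58)*(-12) = (4*58)*(-12) = 232*(-12) = -2784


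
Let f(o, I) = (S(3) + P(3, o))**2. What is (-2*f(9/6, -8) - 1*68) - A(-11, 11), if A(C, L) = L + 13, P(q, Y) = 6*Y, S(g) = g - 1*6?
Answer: -164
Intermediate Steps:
S(g) = -6 + g (S(g) = g - 6 = -6 + g)
A(C, L) = 13 + L
f(o, I) = (-3 + 6*o)**2 (f(o, I) = ((-6 + 3) + 6*o)**2 = (-3 + 6*o)**2)
(-2*f(9/6, -8) - 1*68) - A(-11, 11) = (-18*(-1 + 2*(9/6))**2 - 1*68) - (13 + 11) = (-18*(-1 + 2*(9*(1/6)))**2 - 68) - 1*24 = (-18*(-1 + 2*(3/2))**2 - 68) - 24 = (-18*(-1 + 3)**2 - 68) - 24 = (-18*2**2 - 68) - 24 = (-18*4 - 68) - 24 = (-2*36 - 68) - 24 = (-72 - 68) - 24 = -140 - 24 = -164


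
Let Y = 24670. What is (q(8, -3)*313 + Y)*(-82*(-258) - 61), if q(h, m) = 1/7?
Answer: 3649498285/7 ≈ 5.2136e+8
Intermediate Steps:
q(h, m) = ⅐
(q(8, -3)*313 + Y)*(-82*(-258) - 61) = ((⅐)*313 + 24670)*(-82*(-258) - 61) = (313/7 + 24670)*(21156 - 61) = (173003/7)*21095 = 3649498285/7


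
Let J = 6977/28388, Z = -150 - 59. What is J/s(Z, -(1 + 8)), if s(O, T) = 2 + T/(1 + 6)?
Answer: 48839/141940 ≈ 0.34408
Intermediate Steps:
Z = -209
J = 6977/28388 (J = 6977*(1/28388) = 6977/28388 ≈ 0.24577)
s(O, T) = 2 + T/7
J/s(Z, -(1 + 8)) = 6977/(28388*(2 + (-(1 + 8))/7)) = 6977/(28388*(2 + (-1*9)/7)) = 6977/(28388*(2 + (⅐)*(-9))) = 6977/(28388*(2 - 9/7)) = 6977/(28388*(5/7)) = (6977/28388)*(7/5) = 48839/141940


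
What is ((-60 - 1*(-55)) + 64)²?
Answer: 3481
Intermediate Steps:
((-60 - 1*(-55)) + 64)² = ((-60 + 55) + 64)² = (-5 + 64)² = 59² = 3481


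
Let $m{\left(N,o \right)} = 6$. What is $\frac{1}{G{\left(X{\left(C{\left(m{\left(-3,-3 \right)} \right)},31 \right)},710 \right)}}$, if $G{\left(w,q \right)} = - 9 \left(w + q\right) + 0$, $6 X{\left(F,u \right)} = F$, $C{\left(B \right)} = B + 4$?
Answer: $- \frac{1}{6405} \approx -0.00015613$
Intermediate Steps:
$C{\left(B \right)} = 4 + B$
$X{\left(F,u \right)} = \frac{F}{6}$
$G{\left(w,q \right)} = - 9 q - 9 w$ ($G{\left(w,q \right)} = - 9 \left(q + w\right) + 0 = \left(- 9 q - 9 w\right) + 0 = - 9 q - 9 w$)
$\frac{1}{G{\left(X{\left(C{\left(m{\left(-3,-3 \right)} \right)},31 \right)},710 \right)}} = \frac{1}{\left(-9\right) 710 - 9 \frac{4 + 6}{6}} = \frac{1}{-6390 - 9 \cdot \frac{1}{6} \cdot 10} = \frac{1}{-6390 - 15} = \frac{1}{-6405} = - \frac{1}{6405}$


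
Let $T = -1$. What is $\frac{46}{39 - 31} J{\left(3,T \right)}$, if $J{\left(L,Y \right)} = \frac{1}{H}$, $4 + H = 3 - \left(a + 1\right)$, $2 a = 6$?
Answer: $- \frac{23}{20} \approx -1.15$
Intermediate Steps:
$a = 3$ ($a = \frac{1}{2} \cdot 6 = 3$)
$H = -5$ ($H = -4 + \left(3 - \left(3 + 1\right)\right) = -4 + \left(3 - 4\right) = -4 - 1 = -5$)
$J{\left(L,Y \right)} = - \frac{1}{5}$ ($J{\left(L,Y \right)} = \frac{1}{-5} = - \frac{1}{5}$)
$\frac{46}{39 - 31} J{\left(3,T \right)} = \frac{46}{39 - 31} \left(- \frac{1}{5}\right) = \frac{46}{8} \left(- \frac{1}{5}\right) = 46 \cdot \frac{1}{8} \left(- \frac{1}{5}\right) = \frac{23}{4} \left(- \frac{1}{5}\right) = - \frac{23}{20}$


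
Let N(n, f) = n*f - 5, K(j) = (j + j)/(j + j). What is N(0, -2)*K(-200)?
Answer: -5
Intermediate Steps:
K(j) = 1 (K(j) = (2*j)/((2*j)) = (2*j)*(1/(2*j)) = 1)
N(n, f) = -5 + f*n (N(n, f) = f*n - 5 = -5 + f*n)
N(0, -2)*K(-200) = (-5 - 2*0)*1 = (-5 + 0)*1 = -5*1 = -5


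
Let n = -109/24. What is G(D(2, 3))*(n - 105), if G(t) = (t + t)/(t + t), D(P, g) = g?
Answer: -2629/24 ≈ -109.54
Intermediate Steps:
G(t) = 1 (G(t) = (2*t)/((2*t)) = (2*t)*(1/(2*t)) = 1)
n = -109/24 (n = -109*1/24 = -109/24 ≈ -4.5417)
G(D(2, 3))*(n - 105) = 1*(-109/24 - 105) = 1*(-2629/24) = -2629/24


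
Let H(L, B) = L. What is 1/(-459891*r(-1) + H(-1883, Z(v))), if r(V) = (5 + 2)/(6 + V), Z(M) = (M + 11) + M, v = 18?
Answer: -5/3228652 ≈ -1.5486e-6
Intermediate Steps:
Z(M) = 11 + 2*M (Z(M) = (11 + M) + M = 11 + 2*M)
r(V) = 7/(6 + V)
1/(-459891*r(-1) + H(-1883, Z(v))) = 1/(-3219237/(6 - 1) - 1883) = 1/(-3219237/5 - 1883) = 1/(-3228652/5) = -5/3228652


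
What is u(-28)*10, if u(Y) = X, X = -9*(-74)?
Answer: 6660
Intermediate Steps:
X = 666
u(Y) = 666
u(-28)*10 = 666*10 = 6660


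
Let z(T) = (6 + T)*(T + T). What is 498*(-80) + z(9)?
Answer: -39570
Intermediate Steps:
z(T) = 2*T*(6 + T) (z(T) = (6 + T)*(2*T) = 2*T*(6 + T))
498*(-80) + z(9) = 498*(-80) + 2*9*(6 + 9) = -39840 + 2*9*15 = -39840 + 270 = -39570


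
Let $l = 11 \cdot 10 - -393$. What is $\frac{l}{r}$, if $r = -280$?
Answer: $- \frac{503}{280} \approx -1.7964$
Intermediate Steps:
$l = 503$ ($l = 110 + 393 = 503$)
$\frac{l}{r} = \frac{503}{-280} = 503 \left(- \frac{1}{280}\right) = - \frac{503}{280}$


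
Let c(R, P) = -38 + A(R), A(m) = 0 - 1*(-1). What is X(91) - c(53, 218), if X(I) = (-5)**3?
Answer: -88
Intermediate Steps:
A(m) = 1 (A(m) = 0 + 1 = 1)
X(I) = -125
c(R, P) = -37 (c(R, P) = -38 + 1 = -37)
X(91) - c(53, 218) = -125 - 1*(-37) = -125 + 37 = -88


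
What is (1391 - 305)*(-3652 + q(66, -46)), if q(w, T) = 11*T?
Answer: -4515588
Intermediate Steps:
(1391 - 305)*(-3652 + q(66, -46)) = (1391 - 305)*(-3652 + 11*(-46)) = 1086*(-3652 - 506) = 1086*(-4158) = -4515588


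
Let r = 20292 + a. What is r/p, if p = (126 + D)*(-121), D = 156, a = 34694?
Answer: -27493/17061 ≈ -1.6115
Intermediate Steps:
r = 54986 (r = 20292 + 34694 = 54986)
p = -34122 (p = (126 + 156)*(-121) = 282*(-121) = -34122)
r/p = 54986/(-34122) = 54986*(-1/34122) = -27493/17061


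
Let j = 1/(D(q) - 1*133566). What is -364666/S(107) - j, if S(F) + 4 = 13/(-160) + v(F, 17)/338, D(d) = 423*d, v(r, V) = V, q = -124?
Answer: 262034751054931/2896486278 ≈ 90466.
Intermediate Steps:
S(F) = -108997/27040 (S(F) = -4 + (13/(-160) + 17/338) = -4 + (13*(-1/160) + 17*(1/338)) = -4 + (-13/160 + 17/338) = -4 - 837/27040 = -108997/27040)
j = -1/186018 (j = 1/(423*(-124) - 1*133566) = 1/(-52452 - 133566) = 1/(-186018) = -1/186018 ≈ -5.3758e-6)
-364666/S(107) - j = -364666/(-108997/27040) - 1*(-1/186018) = -364666*(-27040/108997) + 1/186018 = 9860568640/108997 + 1/186018 = 262034751054931/2896486278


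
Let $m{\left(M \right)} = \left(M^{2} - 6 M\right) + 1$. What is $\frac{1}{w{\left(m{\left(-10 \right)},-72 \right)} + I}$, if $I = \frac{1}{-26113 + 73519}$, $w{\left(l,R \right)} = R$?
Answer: $- \frac{47406}{3413231} \approx -0.013889$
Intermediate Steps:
$m{\left(M \right)} = 1 + M^{2} - 6 M$
$I = \frac{1}{47406} \approx 2.1094 \cdot 10^{-5}$
$\frac{1}{w{\left(m{\left(-10 \right)},-72 \right)} + I} = \frac{1}{-72 + \frac{1}{47406}} = \frac{1}{- \frac{3413231}{47406}} = - \frac{47406}{3413231}$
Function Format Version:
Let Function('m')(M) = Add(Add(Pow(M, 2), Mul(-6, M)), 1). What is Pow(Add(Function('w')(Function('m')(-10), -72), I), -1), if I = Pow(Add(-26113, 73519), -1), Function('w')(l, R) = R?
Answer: Rational(-47406, 3413231) ≈ -0.013889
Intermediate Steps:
Function('m')(M) = Add(1, Pow(M, 2), Mul(-6, M))
I = Rational(1, 47406) (I = Pow(47406, -1) = Rational(1, 47406) ≈ 2.1094e-5)
Pow(Add(Function('w')(Function('m')(-10), -72), I), -1) = Pow(Add(-72, Rational(1, 47406)), -1) = Pow(Rational(-3413231, 47406), -1) = Rational(-47406, 3413231)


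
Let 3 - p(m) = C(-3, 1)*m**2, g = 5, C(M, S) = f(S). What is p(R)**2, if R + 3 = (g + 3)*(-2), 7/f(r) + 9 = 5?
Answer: 6446521/16 ≈ 4.0291e+5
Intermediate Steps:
f(r) = -7/4 (f(r) = 7/(-9 + 5) = 7/(-4) = 7*(-1/4) = -7/4)
C(M, S) = -7/4
R = -19 (R = -3 + (5 + 3)*(-2) = -3 + 8*(-2) = -3 - 16 = -19)
p(m) = 3 + 7*m**2/4 (p(m) = 3 - (-7)*m**2/4 = 3 + 7*m**2/4)
p(R)**2 = (3 + (7/4)*(-19)**2)**2 = (3 + (7/4)*361)**2 = (3 + 2527/4)**2 = (2539/4)**2 = 6446521/16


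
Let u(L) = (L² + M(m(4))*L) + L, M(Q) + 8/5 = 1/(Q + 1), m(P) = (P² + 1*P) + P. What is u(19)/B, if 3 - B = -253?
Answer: 8759/6400 ≈ 1.3686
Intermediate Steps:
B = 256 (B = 3 - 1*(-253) = 3 + 253 = 256)
m(P) = P² + 2*P (m(P) = (P² + P) + P = (P + P²) + P = P² + 2*P)
M(Q) = -8/5 + 1/(1 + Q) (M(Q) = -8/5 + 1/(Q + 1) = -8/5 + 1/(1 + Q))
u(L) = L² - 14*L/25 (u(L) = (L² + ((-3 - 32*(2 + 4))/(5*(1 + 4*(2 + 4))))*L) + L = (L² + ((-3 - 32*6)/(5*(1 + 4*6)))*L) + L = (L² + ((-3 - 8*24)/(5*(1 + 24)))*L) + L = (L² + ((⅕)*(-3 - 192)/25)*L) + L = (L² + ((⅕)*(1/25)*(-195))*L) + L = (L² - 39*L/25) + L = L² - 14*L/25)
u(19)/B = ((1/25)*19*(-14 + 25*19))/256 = ((1/25)*19*(-14 + 475))*(1/256) = ((1/25)*19*461)*(1/256) = (8759/25)*(1/256) = 8759/6400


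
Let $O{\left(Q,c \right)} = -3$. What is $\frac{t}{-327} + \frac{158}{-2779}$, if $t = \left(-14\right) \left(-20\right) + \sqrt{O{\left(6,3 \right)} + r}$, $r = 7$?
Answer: $- \frac{278448}{302911} \approx -0.91924$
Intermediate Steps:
$t = 282$ ($t = \left(-14\right) \left(-20\right) + \sqrt{-3 + 7} = 280 + \sqrt{4} = 280 + 2 = 282$)
$\frac{t}{-327} + \frac{158}{-2779} = \frac{282}{-327} + \frac{158}{-2779} = 282 \left(- \frac{1}{327}\right) + 158 \left(- \frac{1}{2779}\right) = - \frac{94}{109} - \frac{158}{2779} = - \frac{278448}{302911}$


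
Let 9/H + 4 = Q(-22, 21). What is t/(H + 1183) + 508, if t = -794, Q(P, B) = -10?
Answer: 8397808/16553 ≈ 507.33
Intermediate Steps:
H = -9/14 (H = 9/(-4 - 10) = 9/(-14) = 9*(-1/14) = -9/14 ≈ -0.64286)
t/(H + 1183) + 508 = -794/(-9/14 + 1183) + 508 = -794/(16553/14) + 508 = (14/16553)*(-794) + 508 = -11116/16553 + 508 = 8397808/16553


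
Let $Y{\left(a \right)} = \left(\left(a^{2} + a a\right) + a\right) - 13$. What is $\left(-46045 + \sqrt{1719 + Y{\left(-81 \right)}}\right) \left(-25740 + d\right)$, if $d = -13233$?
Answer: $1794511785 - 38973 \sqrt{14747} \approx 1.7898 \cdot 10^{9}$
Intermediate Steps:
$Y{\left(a \right)} = -13 + a + 2 a^{2}$ ($Y{\left(a \right)} = \left(\left(a^{2} + a^{2}\right) + a\right) - 13 = \left(2 a^{2} + a\right) - 13 = \left(a + 2 a^{2}\right) - 13 = -13 + a + 2 a^{2}$)
$\left(-46045 + \sqrt{1719 + Y{\left(-81 \right)}}\right) \left(-25740 + d\right) = \left(-46045 + \sqrt{1719 - \left(94 - 13122\right)}\right) \left(-25740 - 13233\right) = \left(-46045 + \sqrt{1719 - -13028}\right) \left(-38973\right) = \left(-46045 + \sqrt{1719 + 13028}\right) \left(-38973\right) = \left(-46045 + \sqrt{14747}\right) \left(-38973\right) = 1794511785 - 38973 \sqrt{14747}$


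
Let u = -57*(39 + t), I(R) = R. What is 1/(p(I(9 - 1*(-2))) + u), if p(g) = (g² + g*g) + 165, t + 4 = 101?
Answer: -1/7345 ≈ -0.00013615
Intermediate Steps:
t = 97 (t = -4 + 101 = 97)
u = -7752 (u = -57*(39 + 97) = -57*136 = -7752)
p(g) = 165 + 2*g² (p(g) = (g² + g²) + 165 = 2*g² + 165 = 165 + 2*g²)
1/(p(I(9 - 1*(-2))) + u) = 1/((165 + 2*(9 - 1*(-2))²) - 7752) = 1/((165 + 2*(9 + 2)²) - 7752) = 1/((165 + 2*11²) - 7752) = 1/((165 + 2*121) - 7752) = 1/((165 + 242) - 7752) = 1/(407 - 7752) = 1/(-7345) = -1/7345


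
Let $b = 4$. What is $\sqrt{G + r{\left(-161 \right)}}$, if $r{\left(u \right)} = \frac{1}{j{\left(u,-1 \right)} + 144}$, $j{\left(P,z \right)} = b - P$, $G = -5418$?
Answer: $\frac{i \sqrt{517315749}}{309} \approx 73.607 i$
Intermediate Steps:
$j{\left(P,z \right)} = 4 - P$
$r{\left(u \right)} = \frac{1}{148 - u}$ ($r{\left(u \right)} = \frac{1}{\left(4 - u\right) + 144} = \frac{1}{148 - u}$)
$\sqrt{G + r{\left(-161 \right)}} = \sqrt{-5418 - \frac{1}{-148 - 161}} = \sqrt{-5418 - \frac{1}{-309}} = \sqrt{-5418 - - \frac{1}{309}} = \sqrt{-5418 + \frac{1}{309}} = \sqrt{- \frac{1674161}{309}} = \frac{i \sqrt{517315749}}{309}$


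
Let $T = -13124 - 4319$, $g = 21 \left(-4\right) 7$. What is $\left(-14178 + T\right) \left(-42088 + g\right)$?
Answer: $1349457796$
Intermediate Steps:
$g = -588$ ($g = \left(-84\right) 7 = -588$)
$T = -17443$
$\left(-14178 + T\right) \left(-42088 + g\right) = \left(-14178 - 17443\right) \left(-42088 - 588\right) = \left(-31621\right) \left(-42676\right) = 1349457796$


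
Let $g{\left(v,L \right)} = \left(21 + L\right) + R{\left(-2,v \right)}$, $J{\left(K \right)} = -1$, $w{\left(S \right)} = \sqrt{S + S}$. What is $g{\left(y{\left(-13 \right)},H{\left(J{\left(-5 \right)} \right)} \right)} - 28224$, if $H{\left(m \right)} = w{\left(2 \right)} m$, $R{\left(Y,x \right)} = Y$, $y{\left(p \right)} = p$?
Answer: $-28207$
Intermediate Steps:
$w{\left(S \right)} = \sqrt{2} \sqrt{S}$ ($w{\left(S \right)} = \sqrt{2 S} = \sqrt{2} \sqrt{S}$)
$H{\left(m \right)} = 2 m$ ($H{\left(m \right)} = \sqrt{2} \sqrt{2} m = 2 m$)
$g{\left(v,L \right)} = 19 + L$ ($g{\left(v,L \right)} = \left(21 + L\right) - 2 = 19 + L$)
$g{\left(y{\left(-13 \right)},H{\left(J{\left(-5 \right)} \right)} \right)} - 28224 = \left(19 + 2 \left(-1\right)\right) - 28224 = \left(19 - 2\right) - 28224 = 17 - 28224 = -28207$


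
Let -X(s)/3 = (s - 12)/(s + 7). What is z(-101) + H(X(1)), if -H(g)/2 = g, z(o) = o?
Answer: -437/4 ≈ -109.25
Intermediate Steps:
X(s) = -3*(-12 + s)/(7 + s) (X(s) = -3*(s - 12)/(s + 7) = -3*(-12 + s)/(7 + s))
H(g) = -2*g
z(-101) + H(X(1)) = -101 - 6*(12 - 1*1)/(7 + 1) = -101 - 6*(12 - 1)/8 = -101 - 6*11/8 = -101 - 2*33/8 = -101 - 33/4 = -437/4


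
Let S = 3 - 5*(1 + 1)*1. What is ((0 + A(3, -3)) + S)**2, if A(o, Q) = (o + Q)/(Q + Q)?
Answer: 49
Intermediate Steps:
A(o, Q) = (Q + o)/(2*Q) (A(o, Q) = (Q + o)/((2*Q)) = (Q + o)*(1/(2*Q)) = (Q + o)/(2*Q))
S = -7 (S = 3 - 5*2*1 = 3 - 10*1 = 3 - 10 = -7)
((0 + A(3, -3)) + S)**2 = ((0 + (1/2)*(-3 + 3)/(-3)) - 7)**2 = ((0 + (1/2)*(-1/3)*0) - 7)**2 = ((0 + 0) - 7)**2 = (0 - 7)**2 = (-7)**2 = 49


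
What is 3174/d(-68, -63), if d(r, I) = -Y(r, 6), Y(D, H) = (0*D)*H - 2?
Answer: 1587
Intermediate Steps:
Y(D, H) = -2 (Y(D, H) = 0*H - 2 = 0 - 2 = -2)
d(r, I) = 2 (d(r, I) = -1*(-2) = 2)
3174/d(-68, -63) = 3174/2 = 3174*(1/2) = 1587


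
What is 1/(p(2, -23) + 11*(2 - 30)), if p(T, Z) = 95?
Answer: -1/213 ≈ -0.0046948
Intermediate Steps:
1/(p(2, -23) + 11*(2 - 30)) = 1/(95 + 11*(2 - 30)) = 1/(95 + 11*(-28)) = 1/(95 - 308) = 1/(-213) = -1/213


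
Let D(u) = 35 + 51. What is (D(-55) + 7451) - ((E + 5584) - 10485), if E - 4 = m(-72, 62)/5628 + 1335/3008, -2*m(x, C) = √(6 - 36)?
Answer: 37400137/3008 + I*√30/11256 ≈ 12434.0 + 0.0004866*I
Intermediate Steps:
m(x, C) = -I*√30/2 (m(x, C) = -√(6 - 36)/2 = -I*√30/2)
D(u) = 86
E = 13367/3008 - I*√30/11256 (E = 4 + (-I*√30/2/5628 + 1335/3008) = 4 + (-I*√30/2*(1/5628) + 1335*(1/3008)) = 4 + (-I*√30/11256 + 1335/3008) = 4 + (1335/3008 - I*√30/11256) = 13367/3008 - I*√30/11256 ≈ 4.4438 - 0.0004866*I)
(D(-55) + 7451) - ((E + 5584) - 10485) = (86 + 7451) - (((13367/3008 - I*√30/11256) + 5584) - 10485) = 7537 - ((16810039/3008 - I*√30/11256) - 10485) = 7537 - (-14728841/3008 - I*√30/11256) = 7537 + (14728841/3008 + I*√30/11256) = 37400137/3008 + I*√30/11256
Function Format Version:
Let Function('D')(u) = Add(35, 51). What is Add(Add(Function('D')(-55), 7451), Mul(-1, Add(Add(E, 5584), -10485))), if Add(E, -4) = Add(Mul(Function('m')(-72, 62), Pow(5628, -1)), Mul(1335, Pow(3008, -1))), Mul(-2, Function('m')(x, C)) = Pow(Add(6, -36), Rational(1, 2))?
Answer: Add(Rational(37400137, 3008), Mul(Rational(1, 11256), I, Pow(30, Rational(1, 2)))) ≈ Add(12434., Mul(0.00048660, I))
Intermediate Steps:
Function('m')(x, C) = Mul(Rational(-1, 2), I, Pow(30, Rational(1, 2))) (Function('m')(x, C) = Mul(Rational(-1, 2), Pow(Add(6, -36), Rational(1, 2))) = Mul(Rational(-1, 2), Pow(-30, Rational(1, 2))) = Mul(Rational(-1, 2), Mul(I, Pow(30, Rational(1, 2)))) = Mul(Rational(-1, 2), I, Pow(30, Rational(1, 2))))
Function('D')(u) = 86
E = Add(Rational(13367, 3008), Mul(Rational(-1, 11256), I, Pow(30, Rational(1, 2)))) (E = Add(4, Add(Mul(Mul(Rational(-1, 2), I, Pow(30, Rational(1, 2))), Pow(5628, -1)), Mul(1335, Pow(3008, -1)))) = Add(4, Add(Mul(Mul(Rational(-1, 2), I, Pow(30, Rational(1, 2))), Rational(1, 5628)), Mul(1335, Rational(1, 3008)))) = Add(4, Add(Mul(Rational(-1, 11256), I, Pow(30, Rational(1, 2))), Rational(1335, 3008))) = Add(4, Add(Rational(1335, 3008), Mul(Rational(-1, 11256), I, Pow(30, Rational(1, 2))))) = Add(Rational(13367, 3008), Mul(Rational(-1, 11256), I, Pow(30, Rational(1, 2)))) ≈ Add(4.4438, Mul(-0.00048660, I)))
Add(Add(Function('D')(-55), 7451), Mul(-1, Add(Add(E, 5584), -10485))) = Add(Add(86, 7451), Mul(-1, Add(Add(Add(Rational(13367, 3008), Mul(Rational(-1, 11256), I, Pow(30, Rational(1, 2)))), 5584), -10485))) = Add(7537, Mul(-1, Add(Add(Rational(16810039, 3008), Mul(Rational(-1, 11256), I, Pow(30, Rational(1, 2)))), -10485))) = Add(7537, Mul(-1, Add(Rational(-14728841, 3008), Mul(Rational(-1, 11256), I, Pow(30, Rational(1, 2)))))) = Add(7537, Add(Rational(14728841, 3008), Mul(Rational(1, 11256), I, Pow(30, Rational(1, 2))))) = Add(Rational(37400137, 3008), Mul(Rational(1, 11256), I, Pow(30, Rational(1, 2))))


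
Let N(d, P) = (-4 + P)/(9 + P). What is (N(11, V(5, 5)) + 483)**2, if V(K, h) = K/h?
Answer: 23299929/100 ≈ 2.3300e+5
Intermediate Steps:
N(d, P) = (-4 + P)/(9 + P)
(N(11, V(5, 5)) + 483)**2 = ((-4 + 5/5)/(9 + 5/5) + 483)**2 = ((-4 + 5*(1/5))/(9 + 5*(1/5)) + 483)**2 = ((-4 + 1)/(9 + 1) + 483)**2 = (-3/10 + 483)**2 = (4827/10)**2 = 23299929/100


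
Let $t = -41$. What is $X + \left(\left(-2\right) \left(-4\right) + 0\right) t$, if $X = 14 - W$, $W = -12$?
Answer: $-302$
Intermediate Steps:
$X = 26$ ($X = 14 - -12 = 14 + 12 = 26$)
$X + \left(\left(-2\right) \left(-4\right) + 0\right) t = 26 + \left(\left(-2\right) \left(-4\right) + 0\right) \left(-41\right) = 26 + \left(8 + 0\right) \left(-41\right) = 26 + 8 \left(-41\right) = 26 - 328 = -302$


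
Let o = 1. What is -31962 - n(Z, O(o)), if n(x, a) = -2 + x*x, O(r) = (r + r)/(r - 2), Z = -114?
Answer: -44956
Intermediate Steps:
O(r) = 2*r/(-2 + r) (O(r) = (2*r)/(-2 + r) = 2*r/(-2 + r))
n(x, a) = -2 + x**2
-31962 - n(Z, O(o)) = -31962 - (-2 + (-114)**2) = -31962 - (-2 + 12996) = -31962 - 1*12994 = -31962 - 12994 = -44956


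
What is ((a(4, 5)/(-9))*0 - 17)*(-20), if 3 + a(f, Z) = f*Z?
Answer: 340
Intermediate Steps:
a(f, Z) = -3 + Z*f (a(f, Z) = -3 + f*Z = -3 + Z*f)
((a(4, 5)/(-9))*0 - 17)*(-20) = (((-3 + 5*4)/(-9))*0 - 17)*(-20) = (((-3 + 20)*(-⅑))*0 - 17)*(-20) = ((17*(-⅑))*0 - 17)*(-20) = (-17/9*0 - 17)*(-20) = (0 - 17)*(-20) = -17*(-20) = 340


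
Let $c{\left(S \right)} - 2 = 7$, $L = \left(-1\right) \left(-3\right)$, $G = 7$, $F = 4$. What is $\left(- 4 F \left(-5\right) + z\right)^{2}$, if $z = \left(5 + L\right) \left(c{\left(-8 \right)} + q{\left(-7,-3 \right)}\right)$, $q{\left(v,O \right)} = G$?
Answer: $43264$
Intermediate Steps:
$q{\left(v,O \right)} = 7$
$L = 3$
$c{\left(S \right)} = 9$ ($c{\left(S \right)} = 2 + 7 = 9$)
$z = 128$ ($z = \left(5 + 3\right) \left(9 + 7\right) = 8 \cdot 16 = 128$)
$\left(- 4 F \left(-5\right) + z\right)^{2} = \left(- 4 \cdot 4 \left(-5\right) + 128\right)^{2} = \left(\left(-4\right) \left(-20\right) + 128\right)^{2} = \left(80 + 128\right)^{2} = 208^{2} = 43264$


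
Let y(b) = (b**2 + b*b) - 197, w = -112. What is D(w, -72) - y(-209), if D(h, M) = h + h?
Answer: -87389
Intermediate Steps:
D(h, M) = 2*h
y(b) = -197 + 2*b**2 (y(b) = (b**2 + b**2) - 197 = 2*b**2 - 197 = -197 + 2*b**2)
D(w, -72) - y(-209) = 2*(-112) - (-197 + 2*(-209)**2) = -224 - (-197 + 2*43681) = -224 - (-197 + 87362) = -224 - 1*87165 = -224 - 87165 = -87389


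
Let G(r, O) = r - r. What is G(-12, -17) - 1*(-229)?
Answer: 229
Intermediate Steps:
G(r, O) = 0
G(-12, -17) - 1*(-229) = 0 - 1*(-229) = 0 + 229 = 229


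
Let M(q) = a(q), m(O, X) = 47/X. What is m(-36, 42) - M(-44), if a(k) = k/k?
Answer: 5/42 ≈ 0.11905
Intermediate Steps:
a(k) = 1
M(q) = 1
m(-36, 42) - M(-44) = 47/42 - 1*1 = 47*(1/42) - 1 = 47/42 - 1 = 5/42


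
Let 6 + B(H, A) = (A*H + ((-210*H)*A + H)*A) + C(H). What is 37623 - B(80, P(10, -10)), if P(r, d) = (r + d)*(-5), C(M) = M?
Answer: 37549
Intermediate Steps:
P(r, d) = -5*d - 5*r (P(r, d) = (d + r)*(-5) = -5*d - 5*r)
B(H, A) = -6 + H + A*H + A*(H - 210*A*H) (B(H, A) = -6 + ((A*H + ((-210*H)*A + H)*A) + H) = -6 + ((A*H + (-210*A*H + H)*A) + H) = -6 + ((A*H + (H - 210*A*H)*A) + H) = -6 + ((A*H + A*(H - 210*A*H)) + H) = -6 + (H + A*H + A*(H - 210*A*H)) = -6 + H + A*H + A*(H - 210*A*H))
37623 - B(80, P(10, -10)) = 37623 - (-6 + 80 - 210*80*(-5*(-10) - 5*10)² + 2*(-5*(-10) - 5*10)*80) = 37623 - (-6 + 80 - 210*80*(50 - 50)² + 2*(50 - 50)*80) = 37623 - (-6 + 80 - 210*80*0² + 2*0*80) = 37623 - (-6 + 80 - 210*80*0 + 0) = 37623 - (-6 + 80 + 0 + 0) = 37623 - 1*74 = 37623 - 74 = 37549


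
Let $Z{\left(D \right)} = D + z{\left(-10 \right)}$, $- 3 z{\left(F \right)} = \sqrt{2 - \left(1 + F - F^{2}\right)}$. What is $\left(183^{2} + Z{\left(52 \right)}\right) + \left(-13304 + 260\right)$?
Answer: $20497 - \frac{\sqrt{111}}{3} \approx 20494.0$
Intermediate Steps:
$z{\left(F \right)} = - \frac{\sqrt{1 + F^{2} - F}}{3}$ ($z{\left(F \right)} = - \frac{\sqrt{2 - \left(1 + F - F^{2}\right)}}{3} = - \frac{\sqrt{1 + F^{2} - F}}{3}$)
$Z{\left(D \right)} = D - \frac{\sqrt{111}}{3}$ ($Z{\left(D \right)} = D - \frac{\sqrt{1 + \left(-10\right)^{2} - -10}}{3} = D - \frac{\sqrt{1 + 100 + 10}}{3} = D - \frac{\sqrt{111}}{3}$)
$\left(183^{2} + Z{\left(52 \right)}\right) + \left(-13304 + 260\right) = \left(183^{2} + \left(52 - \frac{\sqrt{111}}{3}\right)\right) + \left(-13304 + 260\right) = \left(33489 + \left(52 - \frac{\sqrt{111}}{3}\right)\right) - 13044 = \left(33541 - \frac{\sqrt{111}}{3}\right) - 13044 = 20497 - \frac{\sqrt{111}}{3}$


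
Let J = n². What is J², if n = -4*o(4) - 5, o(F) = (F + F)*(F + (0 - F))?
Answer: 625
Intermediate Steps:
o(F) = 0 (o(F) = (2*F)*(F - F) = (2*F)*0 = 0)
n = -5 (n = -4*0 - 5 = 0 - 5 = -5)
J = 25 (J = (-5)² = 25)
J² = 25² = 625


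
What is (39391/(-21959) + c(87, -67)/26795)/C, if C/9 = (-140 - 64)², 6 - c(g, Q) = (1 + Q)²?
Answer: -230200699/44075694078864 ≈ -5.2228e-6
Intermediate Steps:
c(g, Q) = 6 - (1 + Q)²
C = 374544 (C = 9*(-140 - 64)² = 9*(-204)² = 9*41616 = 374544)
(39391/(-21959) + c(87, -67)/26795)/C = (39391/(-21959) + (6 - (1 - 67)²)/26795)/374544 = (39391*(-1/21959) + (6 - 1*(-66)²)*(1/26795))*(1/374544) = (-39391/21959 + (6 - 1*4356)*(1/26795))*(1/374544) = (-39391/21959 + (6 - 4356)*(1/26795))*(1/374544) = (-39391/21959 - 4350*1/26795)*(1/374544) = (-39391/21959 - 870/5359)*(1/374544) = -230200699/117678281*1/374544 = -230200699/44075694078864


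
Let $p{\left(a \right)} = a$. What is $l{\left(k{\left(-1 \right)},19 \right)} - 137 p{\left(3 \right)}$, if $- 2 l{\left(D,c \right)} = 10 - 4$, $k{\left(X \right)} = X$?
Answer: $-414$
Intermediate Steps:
$l{\left(D,c \right)} = -3$ ($l{\left(D,c \right)} = - \frac{10 - 4}{2} = \left(- \frac{1}{2}\right) 6 = -3$)
$l{\left(k{\left(-1 \right)},19 \right)} - 137 p{\left(3 \right)} = -3 - 411 = -414$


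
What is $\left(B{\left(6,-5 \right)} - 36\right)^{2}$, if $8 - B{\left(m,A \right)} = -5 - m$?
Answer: $289$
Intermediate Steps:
$B{\left(m,A \right)} = 13 + m$ ($B{\left(m,A \right)} = 8 - \left(-5 - m\right) = 8 + \left(5 + m\right) = 13 + m$)
$\left(B{\left(6,-5 \right)} - 36\right)^{2} = \left(\left(13 + 6\right) - 36\right)^{2} = \left(19 - 36\right)^{2} = \left(-17\right)^{2} = 289$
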